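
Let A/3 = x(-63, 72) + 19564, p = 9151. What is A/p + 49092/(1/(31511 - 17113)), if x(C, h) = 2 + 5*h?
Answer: 6468170422794/9151 ≈ 7.0683e+8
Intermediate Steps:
A = 59778 (A = 3*((2 + 5*72) + 19564) = 3*((2 + 360) + 19564) = 3*(362 + 19564) = 3*19926 = 59778)
A/p + 49092/(1/(31511 - 17113)) = 59778/9151 + 49092/(1/(31511 - 17113)) = 59778*(1/9151) + 49092/(1/14398) = 59778/9151 + 49092/(1/14398) = 59778/9151 + 49092*14398 = 59778/9151 + 706826616 = 6468170422794/9151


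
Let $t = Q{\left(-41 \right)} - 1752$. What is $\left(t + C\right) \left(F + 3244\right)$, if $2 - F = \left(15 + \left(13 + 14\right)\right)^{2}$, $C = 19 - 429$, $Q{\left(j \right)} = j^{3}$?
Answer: $-105345006$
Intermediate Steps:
$t = -70673$ ($t = \left(-41\right)^{3} - 1752 = -68921 - 1752 = -70673$)
$C = -410$ ($C = 19 - 429 = -410$)
$F = -1762$ ($F = 2 - \left(15 + \left(13 + 14\right)\right)^{2} = 2 - \left(15 + 27\right)^{2} = 2 - 42^{2} = 2 - 1764 = -1762$)
$\left(t + C\right) \left(F + 3244\right) = \left(-70673 - 410\right) \left(-1762 + 3244\right) = \left(-71083\right) 1482 = -105345006$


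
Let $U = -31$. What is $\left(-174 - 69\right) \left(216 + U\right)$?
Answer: $-44955$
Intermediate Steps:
$\left(-174 - 69\right) \left(216 + U\right) = \left(-174 - 69\right) \left(216 - 31\right) = \left(-243\right) 185 = -44955$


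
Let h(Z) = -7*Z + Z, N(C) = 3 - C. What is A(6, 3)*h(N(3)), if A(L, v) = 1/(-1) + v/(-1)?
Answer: 0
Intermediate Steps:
A(L, v) = -1 - v (A(L, v) = 1*(-1) + v*(-1) = -1 - v)
h(Z) = -6*Z
A(6, 3)*h(N(3)) = (-1 - 1*3)*(-6*(3 - 1*3)) = (-1 - 3)*(-6*(3 - 3)) = -(-24)*0 = -4*0 = 0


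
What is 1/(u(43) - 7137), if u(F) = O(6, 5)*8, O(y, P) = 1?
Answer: -1/7129 ≈ -0.00014027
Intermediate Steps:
u(F) = 8 (u(F) = 1*8 = 8)
1/(u(43) - 7137) = 1/(8 - 7137) = 1/(-7129) = -1/7129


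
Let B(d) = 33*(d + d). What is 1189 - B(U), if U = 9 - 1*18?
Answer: 1783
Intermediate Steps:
U = -9 (U = 9 - 18 = -9)
B(d) = 66*d (B(d) = 33*(2*d) = 66*d)
1189 - B(U) = 1189 - 66*(-9) = 1189 - 1*(-594) = 1189 + 594 = 1783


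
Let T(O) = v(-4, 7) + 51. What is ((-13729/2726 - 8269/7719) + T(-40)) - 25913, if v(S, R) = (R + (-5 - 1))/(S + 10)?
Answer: -90718842879/3506999 ≈ -25868.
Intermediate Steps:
v(S, R) = (-6 + R)/(10 + S) (v(S, R) = (R - 6)/(10 + S) = (-6 + R)/(10 + S))
T(O) = 307/6 (T(O) = (-6 + 7)/(10 - 4) + 51 = 1/6 + 51 = (⅙)*1 + 51 = ⅙ + 51 = 307/6)
((-13729/2726 - 8269/7719) + T(-40)) - 25913 = ((-13729/2726 - 8269/7719) + 307/6) - 25913 = (-128515445/21041994 + 307/6) - 25913 = 158022208/3506999 - 25913 = -90718842879/3506999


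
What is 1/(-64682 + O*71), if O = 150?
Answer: -1/54032 ≈ -1.8508e-5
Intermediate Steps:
1/(-64682 + O*71) = 1/(-64682 + 150*71) = 1/(-64682 + 10650) = 1/(-54032) = -1/54032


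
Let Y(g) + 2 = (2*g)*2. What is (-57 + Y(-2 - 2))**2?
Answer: 5625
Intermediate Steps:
Y(g) = -2 + 4*g (Y(g) = -2 + (2*g)*2 = -2 + 4*g)
(-57 + Y(-2 - 2))**2 = (-57 + (-2 + 4*(-2 - 2)))**2 = (-57 + (-2 + 4*(-4)))**2 = (-57 + (-2 - 16))**2 = (-57 - 18)**2 = (-75)**2 = 5625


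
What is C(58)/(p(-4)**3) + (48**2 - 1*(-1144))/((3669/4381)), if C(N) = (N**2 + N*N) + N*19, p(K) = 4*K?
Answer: 30922084889/7514112 ≈ 4115.2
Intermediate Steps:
C(N) = 2*N**2 + 19*N (C(N) = (N**2 + N**2) + 19*N = 2*N**2 + 19*N)
C(58)/(p(-4)**3) + (48**2 - 1*(-1144))/((3669/4381)) = (58*(19 + 2*58))/((4*(-4))**3) + (48**2 - 1*(-1144))/((3669/4381)) = (58*(19 + 116))/((-16)**3) + (2304 + 1144)/((3669*(1/4381))) = (58*135)/(-4096) + 3448/(3669/4381) = 7830*(-1/4096) + 3448*(4381/3669) = -3915/2048 + 15105688/3669 = 30922084889/7514112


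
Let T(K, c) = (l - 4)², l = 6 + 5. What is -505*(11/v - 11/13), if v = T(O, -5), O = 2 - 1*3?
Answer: 199980/637 ≈ 313.94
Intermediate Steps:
l = 11
O = -1 (O = 2 - 3 = -1)
T(K, c) = 49 (T(K, c) = (11 - 4)² = 7² = 49)
v = 49
-505*(11/v - 11/13) = -505*(11/49 - 11/13) = -505*(-396/637) = 199980/637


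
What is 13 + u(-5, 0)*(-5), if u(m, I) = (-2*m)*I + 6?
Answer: -17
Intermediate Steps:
u(m, I) = 6 - 2*I*m (u(m, I) = -2*I*m + 6 = 6 - 2*I*m)
13 + u(-5, 0)*(-5) = 13 + (6 - 2*0*(-5))*(-5) = 13 + (6 + 0)*(-5) = 13 + 6*(-5) = 13 - 30 = -17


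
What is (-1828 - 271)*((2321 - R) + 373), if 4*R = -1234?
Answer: -12604495/2 ≈ -6.3022e+6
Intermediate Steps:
R = -617/2 (R = (1/4)*(-1234) = -617/2 ≈ -308.50)
(-1828 - 271)*((2321 - R) + 373) = (-1828 - 271)*((2321 - 1*(-617/2)) + 373) = -2099*((2321 + 617/2) + 373) = -2099*(5259/2 + 373) = -2099*6005/2 = -12604495/2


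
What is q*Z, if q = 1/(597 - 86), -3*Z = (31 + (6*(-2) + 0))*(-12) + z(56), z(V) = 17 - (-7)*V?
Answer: -181/1533 ≈ -0.11807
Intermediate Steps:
z(V) = 17 + 7*V
Z = -181/3 (Z = -((31 + (6*(-2) + 0))*(-12) + (17 + 7*56))/3 = -((31 + (-12 + 0))*(-12) + (17 + 392))/3 = -((31 - 12)*(-12) + 409)/3 = -(19*(-12) + 409)/3 = -(-228 + 409)/3 = -⅓*181 = -181/3 ≈ -60.333)
q = 1/511 ≈ 0.0019569
q*Z = (1/511)*(-181/3) = -181/1533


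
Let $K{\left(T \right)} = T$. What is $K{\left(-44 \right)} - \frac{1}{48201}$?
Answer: $- \frac{2120845}{48201} \approx -44.0$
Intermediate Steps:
$K{\left(-44 \right)} - \frac{1}{48201} = -44 - \frac{1}{48201} = - \frac{2120845}{48201}$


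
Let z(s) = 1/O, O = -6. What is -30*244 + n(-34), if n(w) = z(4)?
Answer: -43921/6 ≈ -7320.2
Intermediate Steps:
z(s) = -⅙ (z(s) = 1/(-6) = -⅙)
n(w) = -⅙
-30*244 + n(-34) = -30*244 - ⅙ = -7320 - ⅙ = -43921/6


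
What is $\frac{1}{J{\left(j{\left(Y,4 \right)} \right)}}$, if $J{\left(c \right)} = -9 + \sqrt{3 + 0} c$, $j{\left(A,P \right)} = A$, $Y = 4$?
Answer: $- \frac{3}{11} - \frac{4 \sqrt{3}}{33} \approx -0.48267$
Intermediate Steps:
$J{\left(c \right)} = -9 + c \sqrt{3}$ ($J{\left(c \right)} = -9 + \sqrt{3} c = -9 + c \sqrt{3}$)
$\frac{1}{J{\left(j{\left(Y,4 \right)} \right)}} = \frac{1}{-9 + 4 \sqrt{3}}$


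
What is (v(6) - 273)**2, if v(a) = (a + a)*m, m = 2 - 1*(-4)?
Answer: 40401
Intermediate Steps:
m = 6 (m = 2 + 4 = 6)
v(a) = 12*a (v(a) = (a + a)*6 = (2*a)*6 = 12*a)
(v(6) - 273)**2 = (12*6 - 273)**2 = (72 - 273)**2 = (-201)**2 = 40401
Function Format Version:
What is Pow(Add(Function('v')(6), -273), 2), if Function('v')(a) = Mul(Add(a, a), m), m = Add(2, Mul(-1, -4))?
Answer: 40401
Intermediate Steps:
m = 6 (m = Add(2, 4) = 6)
Function('v')(a) = Mul(12, a) (Function('v')(a) = Mul(Add(a, a), 6) = Mul(Mul(2, a), 6) = Mul(12, a))
Pow(Add(Function('v')(6), -273), 2) = Pow(Add(Mul(12, 6), -273), 2) = Pow(Add(72, -273), 2) = Pow(-201, 2) = 40401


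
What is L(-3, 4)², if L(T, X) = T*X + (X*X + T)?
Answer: 1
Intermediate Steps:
L(T, X) = T + X² + T*X (L(T, X) = T*X + (X² + T) = T*X + (T + X²) = T + X² + T*X)
L(-3, 4)² = (-3 + 4² - 3*4)² = (-3 + 16 - 12)² = 1² = 1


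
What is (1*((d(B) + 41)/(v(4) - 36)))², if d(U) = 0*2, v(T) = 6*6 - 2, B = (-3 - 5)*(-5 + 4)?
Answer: 1681/4 ≈ 420.25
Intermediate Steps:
B = 8 (B = -8*(-1) = 8)
v(T) = 34 (v(T) = 36 - 2 = 34)
d(U) = 0
(1*((d(B) + 41)/(v(4) - 36)))² = (1*((0 + 41)/(34 - 36)))² = (1*(41/(-2)))² = (1*(41*(-½)))² = (1*(-41/2))² = (-41/2)² = 1681/4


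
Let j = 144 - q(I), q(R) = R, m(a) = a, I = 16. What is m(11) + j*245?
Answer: 31371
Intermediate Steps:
j = 128 (j = 144 - 1*16 = 144 - 16 = 128)
m(11) + j*245 = 11 + 128*245 = 11 + 31360 = 31371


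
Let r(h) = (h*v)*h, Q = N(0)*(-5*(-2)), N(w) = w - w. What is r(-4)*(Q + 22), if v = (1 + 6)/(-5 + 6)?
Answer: 2464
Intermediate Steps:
v = 7 (v = 7/1 = 7*1 = 7)
N(w) = 0
Q = 0 (Q = 0*(-5*(-2)) = 0*10 = 0)
r(h) = 7*h**2 (r(h) = (h*7)*h = (7*h)*h = 7*h**2)
r(-4)*(Q + 22) = (7*(-4)**2)*(0 + 22) = (7*16)*22 = 112*22 = 2464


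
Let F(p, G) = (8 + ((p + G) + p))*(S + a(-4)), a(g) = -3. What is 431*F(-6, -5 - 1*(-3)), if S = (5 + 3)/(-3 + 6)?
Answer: 862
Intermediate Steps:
S = 8/3 ≈ 2.6667
F(p, G) = -8/3 - 2*p/3 - G/3 (F(p, G) = (8 + ((p + G) + p))*(8/3 - 3) = (8 + ((G + p) + p))*(-1/3) = (8 + (G + 2*p))*(-1/3) = (8 + G + 2*p)*(-1/3) = -8/3 - 2*p/3 - G/3)
431*F(-6, -5 - 1*(-3)) = 431*(-8/3 - 2/3*(-6) - (-5 - 1*(-3))/3) = 431*(-8/3 + 4 - (-5 + 3)/3) = 431*(-8/3 + 4 - 1/3*(-2)) = 431*(-8/3 + 4 + 2/3) = 431*2 = 862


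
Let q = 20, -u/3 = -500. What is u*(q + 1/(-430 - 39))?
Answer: 14068500/469 ≈ 29997.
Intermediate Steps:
u = 1500 (u = -3*(-500) = 1500)
u*(q + 1/(-430 - 39)) = 1500*(20 + 1/(-430 - 39)) = 1500*(20 + 1/(-469)) = 1500*(20 - 1/469) = 1500*(9379/469) = 14068500/469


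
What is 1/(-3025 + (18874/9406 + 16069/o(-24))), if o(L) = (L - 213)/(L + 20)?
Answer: -1114611/3067171678 ≈ -0.00036340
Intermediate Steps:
o(L) = (-213 + L)/(20 + L)
1/(-3025 + (18874/9406 + 16069/o(-24))) = 1/(-3025 + (18874/9406 + 16069/(((-213 - 24)/(20 - 24))))) = 1/(-3025 + (18874*(1/9406) + 16069/((-237/(-4))))) = 1/(-3025 + (9437/4703 + 16069/((-¼*(-237))))) = 1/(-3025 + (9437/4703 + 16069/(237/4))) = 1/(-3025 + (9437/4703 + 16069*(4/237))) = 1/(-3025 + (9437/4703 + 64276/237)) = 1/(-3025 + 304526597/1114611) = 1/(-3067171678/1114611) = -1114611/3067171678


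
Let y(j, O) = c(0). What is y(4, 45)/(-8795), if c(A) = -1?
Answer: 1/8795 ≈ 0.00011370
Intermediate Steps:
y(j, O) = -1
y(4, 45)/(-8795) = -1/(-8795) = -1*(-1/8795) = 1/8795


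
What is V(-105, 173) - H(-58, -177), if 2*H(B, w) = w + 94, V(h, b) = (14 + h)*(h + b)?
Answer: -12293/2 ≈ -6146.5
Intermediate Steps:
V(h, b) = (14 + h)*(b + h)
H(B, w) = 47 + w/2 (H(B, w) = (w + 94)/2 = (94 + w)/2 = 47 + w/2)
V(-105, 173) - H(-58, -177) = ((-105)**2 + 14*173 + 14*(-105) + 173*(-105)) - (47 + (1/2)*(-177)) = (11025 + 2422 - 1470 - 18165) - (47 - 177/2) = -6188 - 1*(-83/2) = -6188 + 83/2 = -12293/2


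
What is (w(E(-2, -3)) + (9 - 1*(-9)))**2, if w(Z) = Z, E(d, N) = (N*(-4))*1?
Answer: 900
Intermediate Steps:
E(d, N) = -4*N (E(d, N) = -4*N*1 = -4*N)
(w(E(-2, -3)) + (9 - 1*(-9)))**2 = (-4*(-3) + (9 - 1*(-9)))**2 = (12 + (9 + 9))**2 = (12 + 18)**2 = 30**2 = 900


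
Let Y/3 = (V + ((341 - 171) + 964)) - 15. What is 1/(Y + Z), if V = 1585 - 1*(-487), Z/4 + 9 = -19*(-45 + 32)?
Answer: 1/10525 ≈ 9.5012e-5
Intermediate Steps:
Z = 952 (Z = -36 + 4*(-19*(-45 + 32)) = -36 + 4*(-19*(-13)) = -36 + 4*247 = -36 + 988 = 952)
V = 2072 (V = 1585 + 487 = 2072)
Y = 9573 (Y = 3*((2072 + ((341 - 171) + 964)) - 15) = 3*((2072 + (170 + 964)) - 15) = 3*((2072 + 1134) - 15) = 3*(3206 - 15) = 3*3191 = 9573)
1/(Y + Z) = 1/(9573 + 952) = 1/10525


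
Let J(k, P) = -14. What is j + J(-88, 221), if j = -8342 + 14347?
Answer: 5991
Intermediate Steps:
j = 6005
j + J(-88, 221) = 6005 - 14 = 5991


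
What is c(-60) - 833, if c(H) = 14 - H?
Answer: -759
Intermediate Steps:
c(-60) - 833 = (14 - 1*(-60)) - 833 = (14 + 60) - 833 = 74 - 833 = -759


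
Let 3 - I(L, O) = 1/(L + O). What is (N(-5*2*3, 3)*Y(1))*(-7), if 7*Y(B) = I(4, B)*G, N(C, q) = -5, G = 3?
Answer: 42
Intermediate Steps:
I(L, O) = 3 - 1/(L + O)
Y(B) = 3*(11 + 3*B)/(7*(4 + B)) (Y(B) = (((-1 + 3*4 + 3*B)/(4 + B))*3)/7 = (((-1 + 12 + 3*B)/(4 + B))*3)/7 = (((11 + 3*B)/(4 + B))*3)/7 = (3*(11 + 3*B)/(4 + B))/7 = 3*(11 + 3*B)/(7*(4 + B)))
(N(-5*2*3, 3)*Y(1))*(-7) = -15*(11 + 3*1)/(7*(4 + 1))*(-7) = -15*(11 + 3)/(7*5)*(-7) = -15*14/(7*5)*(-7) = -5*6/5*(-7) = -6*(-7) = 42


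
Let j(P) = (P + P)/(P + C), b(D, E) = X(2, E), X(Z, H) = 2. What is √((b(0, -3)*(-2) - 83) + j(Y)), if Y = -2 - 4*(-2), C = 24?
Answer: I*√2165/5 ≈ 9.3059*I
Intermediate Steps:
b(D, E) = 2
Y = 6 (Y = -2 + 8 = 6)
j(P) = 2*P/(24 + P) (j(P) = (P + P)/(P + 24) = (2*P)/(24 + P) = 2*P/(24 + P))
√((b(0, -3)*(-2) - 83) + j(Y)) = √((2*(-2) - 83) + 2*6/(24 + 6)) = √((-4 - 83) + 2*6/30) = √(-87 + 2*6*(1/30)) = √(-87 + ⅖) = √(-433/5) = I*√2165/5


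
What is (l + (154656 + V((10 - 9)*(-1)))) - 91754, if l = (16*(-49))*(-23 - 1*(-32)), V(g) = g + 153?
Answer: 55998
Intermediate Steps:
V(g) = 153 + g
l = -7056 (l = -784*(-23 + 32) = -784*9 = -7056)
(l + (154656 + V((10 - 9)*(-1)))) - 91754 = (-7056 + (154656 + (153 + (10 - 9)*(-1)))) - 91754 = (-7056 + (154656 + (153 + 1*(-1)))) - 91754 = (-7056 + (154656 + (153 - 1))) - 91754 = (-7056 + (154656 + 152)) - 91754 = (-7056 + 154808) - 91754 = 147752 - 91754 = 55998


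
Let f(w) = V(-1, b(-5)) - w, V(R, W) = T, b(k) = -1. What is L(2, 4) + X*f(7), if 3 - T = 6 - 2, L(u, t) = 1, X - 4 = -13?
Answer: 73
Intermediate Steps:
X = -9 (X = 4 - 13 = -9)
T = -1 (T = 3 - (6 - 2) = 3 - 1*4 = 3 - 4 = -1)
V(R, W) = -1
f(w) = -1 - w
L(2, 4) + X*f(7) = 1 - 9*(-1 - 1*7) = 1 - 9*(-1 - 7) = 1 - 9*(-8) = 1 + 72 = 73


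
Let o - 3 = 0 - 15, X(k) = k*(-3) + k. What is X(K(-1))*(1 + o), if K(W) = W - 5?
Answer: -132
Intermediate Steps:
K(W) = -5 + W
X(k) = -2*k (X(k) = -3*k + k = -2*k)
o = -12 (o = 3 + (0 - 15) = 3 - 15 = -12)
X(K(-1))*(1 + o) = (-2*(-5 - 1))*(1 - 12) = -2*(-6)*(-11) = 12*(-11) = -132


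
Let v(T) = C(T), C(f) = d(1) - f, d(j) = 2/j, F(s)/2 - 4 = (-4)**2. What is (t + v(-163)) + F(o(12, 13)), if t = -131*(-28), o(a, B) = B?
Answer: 3873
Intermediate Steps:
F(s) = 40 (F(s) = 8 + 2*(-4)**2 = 8 + 2*16 = 8 + 32 = 40)
t = 3668
C(f) = 2 - f (C(f) = 2/1 - f = 2*1 - f = 2 - f)
v(T) = 2 - T
(t + v(-163)) + F(o(12, 13)) = (3668 + (2 - 1*(-163))) + 40 = (3668 + (2 + 163)) + 40 = (3668 + 165) + 40 = 3833 + 40 = 3873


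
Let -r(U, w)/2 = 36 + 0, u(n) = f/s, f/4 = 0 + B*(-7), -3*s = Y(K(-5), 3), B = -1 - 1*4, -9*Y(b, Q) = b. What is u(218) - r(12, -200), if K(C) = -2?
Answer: -1818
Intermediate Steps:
Y(b, Q) = -b/9
B = -5 (B = -1 - 4 = -5)
s = -2/27 (s = -(-1)*(-2)/27 = -1/3*2/9 = -2/27 ≈ -0.074074)
f = 140 (f = 4*(0 - 5*(-7)) = 4*(0 + 35) = 4*35 = 140)
u(n) = -1890 (u(n) = 140/(-2/27) = 140*(-27/2) = -1890)
r(U, w) = -72 (r(U, w) = -2*(36 + 0) = -2*36 = -72)
u(218) - r(12, -200) = -1890 - 1*(-72) = -1890 + 72 = -1818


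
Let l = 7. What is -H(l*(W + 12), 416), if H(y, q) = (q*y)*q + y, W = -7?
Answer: -6056995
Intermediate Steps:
H(y, q) = y + y*q**2 (H(y, q) = y*q**2 + y = y + y*q**2)
-H(l*(W + 12), 416) = -7*(-7 + 12)*(1 + 416**2) = -7*5*(1 + 173056) = -35*173057 = -1*6056995 = -6056995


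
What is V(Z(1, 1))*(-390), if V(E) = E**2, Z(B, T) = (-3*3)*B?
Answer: -31590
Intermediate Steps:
Z(B, T) = -9*B
V(Z(1, 1))*(-390) = (-9*1)**2*(-390) = (-9)**2*(-390) = 81*(-390) = -31590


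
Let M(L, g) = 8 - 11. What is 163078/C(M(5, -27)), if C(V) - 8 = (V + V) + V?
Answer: -163078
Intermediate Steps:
M(L, g) = -3
C(V) = 8 + 3*V (C(V) = 8 + ((V + V) + V) = 8 + (2*V + V) = 8 + 3*V)
163078/C(M(5, -27)) = 163078/(8 + 3*(-3)) = 163078/(8 - 9) = 163078/(-1) = 163078*(-1) = -163078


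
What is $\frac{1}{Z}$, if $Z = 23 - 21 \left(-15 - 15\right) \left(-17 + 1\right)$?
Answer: $- \frac{1}{10057} \approx -9.9433 \cdot 10^{-5}$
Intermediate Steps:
$Z = -10057$ ($Z = 23 - 21 \left(\left(-30\right) \left(-16\right)\right) = 23 - 10080 = -10057$)
$\frac{1}{Z} = \frac{1}{-10057} = - \frac{1}{10057}$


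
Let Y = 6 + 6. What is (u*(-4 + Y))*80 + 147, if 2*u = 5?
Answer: 1747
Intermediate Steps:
u = 5/2 (u = (1/2)*5 = 5/2 ≈ 2.5000)
Y = 12
(u*(-4 + Y))*80 + 147 = (5*(-4 + 12)/2)*80 + 147 = ((5/2)*8)*80 + 147 = 20*80 + 147 = 1600 + 147 = 1747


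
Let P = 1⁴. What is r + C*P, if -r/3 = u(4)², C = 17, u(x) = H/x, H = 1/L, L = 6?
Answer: 3263/192 ≈ 16.995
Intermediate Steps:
H = ⅙ (H = 1/6 = ⅙ ≈ 0.16667)
u(x) = 1/(6*x)
P = 1
r = -1/192 (r = -3*((⅙)/4)² = -3*((⅙)*(¼))² = -3*(1/24)² = -3*1/576 = -1/192 ≈ -0.0052083)
r + C*P = -1/192 + 17*1 = -1/192 + 17 = 3263/192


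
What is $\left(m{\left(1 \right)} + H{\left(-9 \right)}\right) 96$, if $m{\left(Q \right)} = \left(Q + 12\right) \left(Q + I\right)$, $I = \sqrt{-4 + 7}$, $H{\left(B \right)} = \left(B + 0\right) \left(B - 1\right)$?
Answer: $9888 + 1248 \sqrt{3} \approx 12050.0$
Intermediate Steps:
$H{\left(B \right)} = B \left(-1 + B\right)$
$I = \sqrt{3} \approx 1.732$
$m{\left(Q \right)} = \left(12 + Q\right) \left(Q + \sqrt{3}\right)$ ($m{\left(Q \right)} = \left(Q + 12\right) \left(Q + \sqrt{3}\right) = \left(12 + Q\right) \left(Q + \sqrt{3}\right)$)
$\left(m{\left(1 \right)} + H{\left(-9 \right)}\right) 96 = \left(\left(1^{2} + 12 \cdot 1 + 12 \sqrt{3} + 1 \sqrt{3}\right) - 9 \left(-1 - 9\right)\right) 96 = \left(\left(1 + 12 + 12 \sqrt{3} + \sqrt{3}\right) - -90\right) 96 = \left(\left(13 + 13 \sqrt{3}\right) + 90\right) 96 = \left(103 + 13 \sqrt{3}\right) 96 = 9888 + 1248 \sqrt{3}$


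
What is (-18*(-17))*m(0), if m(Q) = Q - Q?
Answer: 0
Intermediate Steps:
m(Q) = 0
(-18*(-17))*m(0) = -18*(-17)*0 = 306*0 = 0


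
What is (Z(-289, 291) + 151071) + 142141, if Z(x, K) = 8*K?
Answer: 295540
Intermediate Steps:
(Z(-289, 291) + 151071) + 142141 = (8*291 + 151071) + 142141 = (2328 + 151071) + 142141 = 153399 + 142141 = 295540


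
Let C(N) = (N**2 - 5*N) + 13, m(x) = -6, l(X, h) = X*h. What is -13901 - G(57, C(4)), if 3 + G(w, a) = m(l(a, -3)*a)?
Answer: -13892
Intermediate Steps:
C(N) = 13 + N**2 - 5*N
G(w, a) = -9 (G(w, a) = -3 - 6 = -9)
-13901 - G(57, C(4)) = -13901 - 1*(-9) = -13901 + 9 = -13892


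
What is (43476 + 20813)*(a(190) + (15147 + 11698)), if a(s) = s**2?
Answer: 4046671105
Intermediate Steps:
(43476 + 20813)*(a(190) + (15147 + 11698)) = (43476 + 20813)*(190**2 + (15147 + 11698)) = 64289*(36100 + 26845) = 64289*62945 = 4046671105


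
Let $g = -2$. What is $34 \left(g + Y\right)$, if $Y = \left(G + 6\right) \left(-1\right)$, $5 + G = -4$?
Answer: $34$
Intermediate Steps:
$G = -9$ ($G = -5 - 4 = -9$)
$Y = 3$ ($Y = \left(-9 + 6\right) \left(-1\right) = \left(-3\right) \left(-1\right) = 3$)
$34 \left(g + Y\right) = 34 \left(-2 + 3\right) = 34 \cdot 1 = 34$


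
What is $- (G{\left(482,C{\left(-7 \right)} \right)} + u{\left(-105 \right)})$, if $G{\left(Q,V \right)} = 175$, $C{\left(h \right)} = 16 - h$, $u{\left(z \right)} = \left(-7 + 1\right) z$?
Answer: $-805$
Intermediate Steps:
$u{\left(z \right)} = - 6 z$
$- (G{\left(482,C{\left(-7 \right)} \right)} + u{\left(-105 \right)}) = - (175 - -630) = - (175 + 630) = \left(-1\right) 805 = -805$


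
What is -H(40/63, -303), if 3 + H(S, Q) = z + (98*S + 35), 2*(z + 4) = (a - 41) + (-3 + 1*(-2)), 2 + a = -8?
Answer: -560/9 ≈ -62.222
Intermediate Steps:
a = -10 (a = -2 - 8 = -10)
z = -32 (z = -4 + ((-10 - 41) + (-3 + 1*(-2)))/2 = -4 + (-51 + (-3 - 2))/2 = -4 + (-51 - 5)/2 = -4 + (½)*(-56) = -4 - 28 = -32)
H(S, Q) = 98*S (H(S, Q) = -3 + (-32 + (98*S + 35)) = -3 + (-32 + (35 + 98*S)) = -3 + (3 + 98*S) = 98*S)
-H(40/63, -303) = -98*40/63 = -1*560/9 = -560/9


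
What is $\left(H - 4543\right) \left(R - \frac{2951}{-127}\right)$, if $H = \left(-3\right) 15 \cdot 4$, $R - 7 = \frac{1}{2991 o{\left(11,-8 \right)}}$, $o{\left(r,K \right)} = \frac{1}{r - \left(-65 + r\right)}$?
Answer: $- \frac{54284721485}{379857} \approx -1.4291 \cdot 10^{5}$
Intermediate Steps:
$o{\left(r,K \right)} = \frac{1}{65}$
$R = \frac{21002}{2991}$ ($R = 7 + \frac{\frac{1}{\frac{1}{65}}}{2991} = 7 + \frac{1}{2991} \cdot 65 = 7 + \frac{65}{2991} = \frac{21002}{2991} \approx 7.0217$)
$H = -180$ ($H = \left(-45\right) 4 = -180$)
$\left(H - 4543\right) \left(R - \frac{2951}{-127}\right) = \left(-180 - 4543\right) \left(\frac{21002}{2991} - \frac{2951}{-127}\right) = - 4723 \left(\frac{21002}{2991} - - \frac{2951}{127}\right) = - 4723 \left(\frac{21002}{2991} + \frac{2951}{127}\right) = \left(-4723\right) \frac{11493695}{379857} = - \frac{54284721485}{379857}$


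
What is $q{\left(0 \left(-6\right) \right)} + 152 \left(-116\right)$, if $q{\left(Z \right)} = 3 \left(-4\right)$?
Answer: $-17644$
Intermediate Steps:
$q{\left(Z \right)} = -12$
$q{\left(0 \left(-6\right) \right)} + 152 \left(-116\right) = -12 + 152 \left(-116\right) = -12 - 17632 = -17644$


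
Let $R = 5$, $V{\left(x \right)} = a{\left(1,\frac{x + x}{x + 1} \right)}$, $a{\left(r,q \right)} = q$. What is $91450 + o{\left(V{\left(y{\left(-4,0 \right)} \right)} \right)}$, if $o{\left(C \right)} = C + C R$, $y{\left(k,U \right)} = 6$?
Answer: $\frac{640222}{7} \approx 91460.0$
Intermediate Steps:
$V{\left(x \right)} = \frac{2 x}{1 + x}$ ($V{\left(x \right)} = \frac{x + x}{x + 1} = \frac{2 x}{1 + x}$)
$o{\left(C \right)} = 6 C$ ($o{\left(C \right)} = C + C 5 = C + 5 C = 6 C$)
$91450 + o{\left(V{\left(y{\left(-4,0 \right)} \right)} \right)} = 91450 + 6 \cdot 2 \cdot 6 \frac{1}{1 + 6} = 91450 + 6 \cdot 2 \cdot 6 \cdot \frac{1}{7} = 91450 + 6 \cdot \frac{12}{7} = 91450 + \frac{72}{7} = \frac{640222}{7}$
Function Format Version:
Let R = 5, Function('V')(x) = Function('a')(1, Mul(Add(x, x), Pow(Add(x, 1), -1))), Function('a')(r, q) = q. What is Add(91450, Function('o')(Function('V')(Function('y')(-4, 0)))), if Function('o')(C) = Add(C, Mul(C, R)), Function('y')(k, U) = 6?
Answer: Rational(640222, 7) ≈ 91460.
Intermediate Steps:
Function('V')(x) = Mul(2, x, Pow(Add(1, x), -1)) (Function('V')(x) = Mul(Add(x, x), Pow(Add(x, 1), -1)) = Mul(Mul(2, x), Pow(Add(1, x), -1)) = Mul(2, x, Pow(Add(1, x), -1)))
Function('o')(C) = Mul(6, C) (Function('o')(C) = Add(C, Mul(C, 5)) = Add(C, Mul(5, C)) = Mul(6, C))
Add(91450, Function('o')(Function('V')(Function('y')(-4, 0)))) = Add(91450, Mul(6, Mul(2, 6, Pow(Add(1, 6), -1)))) = Add(91450, Mul(6, Mul(2, 6, Pow(7, -1)))) = Add(91450, Mul(6, Mul(2, 6, Rational(1, 7)))) = Add(91450, Mul(6, Rational(12, 7))) = Add(91450, Rational(72, 7)) = Rational(640222, 7)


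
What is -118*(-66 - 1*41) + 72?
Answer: 12698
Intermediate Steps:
-118*(-66 - 1*41) + 72 = -118*(-66 - 41) + 72 = -118*(-107) + 72 = 12626 + 72 = 12698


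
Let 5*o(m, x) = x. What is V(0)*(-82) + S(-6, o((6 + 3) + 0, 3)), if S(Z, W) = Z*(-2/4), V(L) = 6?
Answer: -489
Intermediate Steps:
o(m, x) = x/5
S(Z, W) = -Z/2 (S(Z, W) = Z*(-2*1/4) = Z*(-1/2) = -Z/2)
V(0)*(-82) + S(-6, o((6 + 3) + 0, 3)) = 6*(-82) - 1/2*(-6) = -492 + 3 = -489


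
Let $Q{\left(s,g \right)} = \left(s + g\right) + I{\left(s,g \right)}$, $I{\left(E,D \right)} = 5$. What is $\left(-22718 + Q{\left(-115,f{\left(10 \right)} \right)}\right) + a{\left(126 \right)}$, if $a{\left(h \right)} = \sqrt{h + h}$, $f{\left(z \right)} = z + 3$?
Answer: $-22815 + 6 \sqrt{7} \approx -22799.0$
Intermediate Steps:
$f{\left(z \right)} = 3 + z$
$a{\left(h \right)} = \sqrt{2} \sqrt{h}$ ($a{\left(h \right)} = \sqrt{2 h} = \sqrt{2} \sqrt{h}$)
$Q{\left(s,g \right)} = 5 + g + s$ ($Q{\left(s,g \right)} = \left(s + g\right) + 5 = \left(g + s\right) + 5 = 5 + g + s$)
$\left(-22718 + Q{\left(-115,f{\left(10 \right)} \right)}\right) + a{\left(126 \right)} = \left(-22718 + \left(5 + \left(3 + 10\right) - 115\right)\right) + \sqrt{2} \sqrt{126} = \left(-22718 + \left(5 + 13 - 115\right)\right) + \sqrt{2} \cdot 3 \sqrt{14} = \left(-22718 - 97\right) + 6 \sqrt{7} = -22815 + 6 \sqrt{7}$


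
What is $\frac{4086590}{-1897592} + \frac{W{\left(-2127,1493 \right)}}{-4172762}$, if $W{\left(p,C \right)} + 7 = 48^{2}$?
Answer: $- \frac{4264181557601}{1979549947276} \approx -2.1541$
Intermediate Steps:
$W{\left(p,C \right)} = 2297$ ($W{\left(p,C \right)} = -7 + 48^{2} = -7 + 2304 = 2297$)
$\frac{4086590}{-1897592} + \frac{W{\left(-2127,1493 \right)}}{-4172762} = \frac{4086590}{-1897592} + \frac{2297}{-4172762} = 4086590 \left(- \frac{1}{1897592}\right) + 2297 \left(- \frac{1}{4172762}\right) = - \frac{2043295}{948796} - \frac{2297}{4172762} = - \frac{4264181557601}{1979549947276}$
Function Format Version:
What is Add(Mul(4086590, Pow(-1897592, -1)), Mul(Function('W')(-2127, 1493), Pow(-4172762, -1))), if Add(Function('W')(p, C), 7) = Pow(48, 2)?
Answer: Rational(-4264181557601, 1979549947276) ≈ -2.1541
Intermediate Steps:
Function('W')(p, C) = 2297 (Function('W')(p, C) = Add(-7, Pow(48, 2)) = Add(-7, 2304) = 2297)
Add(Mul(4086590, Pow(-1897592, -1)), Mul(Function('W')(-2127, 1493), Pow(-4172762, -1))) = Add(Mul(4086590, Pow(-1897592, -1)), Mul(2297, Pow(-4172762, -1))) = Add(Mul(4086590, Rational(-1, 1897592)), Mul(2297, Rational(-1, 4172762))) = Add(Rational(-2043295, 948796), Rational(-2297, 4172762)) = Rational(-4264181557601, 1979549947276)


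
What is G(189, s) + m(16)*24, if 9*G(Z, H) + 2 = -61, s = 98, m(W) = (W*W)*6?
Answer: 36857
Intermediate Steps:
m(W) = 6*W**2 (m(W) = W**2*6 = 6*W**2)
G(Z, H) = -7 (G(Z, H) = -2/9 + (1/9)*(-61) = -2/9 - 61/9 = -7)
G(189, s) + m(16)*24 = -7 + (6*16**2)*24 = -7 + (6*256)*24 = -7 + 1536*24 = -7 + 36864 = 36857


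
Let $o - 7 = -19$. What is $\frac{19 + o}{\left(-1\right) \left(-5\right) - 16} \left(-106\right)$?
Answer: $\frac{742}{11} \approx 67.455$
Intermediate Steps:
$o = -12$ ($o = 7 - 19 = -12$)
$\frac{19 + o}{\left(-1\right) \left(-5\right) - 16} \left(-106\right) = \frac{19 - 12}{\left(-1\right) \left(-5\right) - 16} \left(-106\right) = \frac{7}{5 - 16} \left(-106\right) = \frac{7}{-11} \left(-106\right) = 7 \left(- \frac{1}{11}\right) \left(-106\right) = \left(- \frac{7}{11}\right) \left(-106\right) = \frac{742}{11}$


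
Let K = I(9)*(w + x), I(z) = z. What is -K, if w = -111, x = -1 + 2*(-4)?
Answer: 1080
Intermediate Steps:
x = -9 (x = -1 - 8 = -9)
K = -1080 (K = 9*(-111 - 9) = 9*(-120) = -1080)
-K = -1*(-1080) = 1080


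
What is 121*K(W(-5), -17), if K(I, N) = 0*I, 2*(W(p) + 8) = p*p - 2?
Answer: 0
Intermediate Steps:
W(p) = -9 + p**2/2 (W(p) = -8 + (p*p - 2)/2 = -8 + (p**2 - 2)/2 = -8 + (-2 + p**2)/2 = -8 + (-1 + p**2/2) = -9 + p**2/2)
K(I, N) = 0
121*K(W(-5), -17) = 121*0 = 0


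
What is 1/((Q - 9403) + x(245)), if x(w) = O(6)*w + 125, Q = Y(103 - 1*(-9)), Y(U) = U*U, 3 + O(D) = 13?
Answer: 1/5716 ≈ 0.00017495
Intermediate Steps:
O(D) = 10 (O(D) = -3 + 13 = 10)
Y(U) = U²
Q = 12544 (Q = (103 - 1*(-9))² = (103 + 9)² = 112² = 12544)
x(w) = 125 + 10*w (x(w) = 10*w + 125 = 125 + 10*w)
1/((Q - 9403) + x(245)) = 1/((12544 - 9403) + (125 + 10*245)) = 1/(3141 + (125 + 2450)) = 1/(3141 + 2575) = 1/5716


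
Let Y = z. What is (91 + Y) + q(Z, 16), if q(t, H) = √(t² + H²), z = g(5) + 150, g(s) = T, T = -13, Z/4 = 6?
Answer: 228 + 8*√13 ≈ 256.84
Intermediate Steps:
Z = 24 (Z = 4*6 = 24)
g(s) = -13
z = 137 (z = -13 + 150 = 137)
q(t, H) = √(H² + t²)
Y = 137
(91 + Y) + q(Z, 16) = (91 + 137) + √(16² + 24²) = 228 + √(256 + 576) = 228 + √832 = 228 + 8*√13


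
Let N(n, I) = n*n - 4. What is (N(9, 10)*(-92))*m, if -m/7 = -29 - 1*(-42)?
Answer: 644644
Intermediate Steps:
N(n, I) = -4 + n**2 (N(n, I) = n**2 - 4 = -4 + n**2)
m = -91 (m = -7*(-29 - 1*(-42)) = -7*(-29 + 42) = -7*13 = -91)
(N(9, 10)*(-92))*m = ((-4 + 9**2)*(-92))*(-91) = ((-4 + 81)*(-92))*(-91) = (77*(-92))*(-91) = -7084*(-91) = 644644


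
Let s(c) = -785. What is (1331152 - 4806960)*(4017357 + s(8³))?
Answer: -13960833090176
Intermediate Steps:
(1331152 - 4806960)*(4017357 + s(8³)) = (1331152 - 4806960)*(4017357 - 785) = -3475808*4016572 = -13960833090176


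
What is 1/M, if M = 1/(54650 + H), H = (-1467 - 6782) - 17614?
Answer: 28787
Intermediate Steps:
H = -25863 (H = -8249 - 17614 = -25863)
M = 1/28787 (M = 1/(54650 - 25863) = 1/28787 ≈ 3.4738e-5)
1/M = 1/(1/28787) = 28787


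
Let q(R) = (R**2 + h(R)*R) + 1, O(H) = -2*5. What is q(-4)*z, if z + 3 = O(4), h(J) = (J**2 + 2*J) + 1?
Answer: 247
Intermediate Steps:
h(J) = 1 + J**2 + 2*J
O(H) = -10
q(R) = 1 + R**2 + R*(1 + R**2 + 2*R) (q(R) = (R**2 + (1 + R**2 + 2*R)*R) + 1 = (R**2 + R*(1 + R**2 + 2*R)) + 1 = 1 + R**2 + R*(1 + R**2 + 2*R))
z = -13 (z = -3 - 10 = -13)
q(-4)*z = (1 - 4 + (-4)**3 + 3*(-4)**2)*(-13) = (1 - 4 - 64 + 3*16)*(-13) = (1 - 4 - 64 + 48)*(-13) = -19*(-13) = 247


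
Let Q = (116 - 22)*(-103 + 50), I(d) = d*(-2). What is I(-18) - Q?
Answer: 5018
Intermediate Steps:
I(d) = -2*d
Q = -4982 (Q = 94*(-53) = -4982)
I(-18) - Q = -2*(-18) - 1*(-4982) = 36 + 4982 = 5018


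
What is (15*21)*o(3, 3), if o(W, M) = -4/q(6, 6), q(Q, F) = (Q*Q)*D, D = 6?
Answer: -35/6 ≈ -5.8333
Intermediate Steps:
q(Q, F) = 6*Q**2 (q(Q, F) = (Q*Q)*6 = Q**2*6 = 6*Q**2)
o(W, M) = -1/54 (o(W, M) = -4/(6*6**2) = -4/(6*36) = -4/216 = -4*1/216 = -1/54)
(15*21)*o(3, 3) = (15*21)*(-1/54) = 315*(-1/54) = -35/6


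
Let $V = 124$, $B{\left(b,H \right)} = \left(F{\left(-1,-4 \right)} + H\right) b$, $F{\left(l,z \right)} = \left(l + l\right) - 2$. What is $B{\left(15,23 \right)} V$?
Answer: $35340$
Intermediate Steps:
$F{\left(l,z \right)} = -2 + 2 l$ ($F{\left(l,z \right)} = 2 l - 2 = -2 + 2 l$)
$B{\left(b,H \right)} = b \left(-4 + H\right)$ ($B{\left(b,H \right)} = \left(\left(-2 + 2 \left(-1\right)\right) + H\right) b = \left(\left(-2 - 2\right) + H\right) b = \left(-4 + H\right) b = b \left(-4 + H\right)$)
$B{\left(15,23 \right)} V = 15 \left(-4 + 23\right) 124 = 15 \cdot 19 \cdot 124 = 285 \cdot 124 = 35340$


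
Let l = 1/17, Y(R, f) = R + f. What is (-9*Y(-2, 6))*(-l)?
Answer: 36/17 ≈ 2.1176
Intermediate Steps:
l = 1/17 ≈ 0.058824
(-9*Y(-2, 6))*(-l) = (-9*(-2 + 6))*(-1*1/17) = -9*4*(-1/17) = -36*(-1/17) = 36/17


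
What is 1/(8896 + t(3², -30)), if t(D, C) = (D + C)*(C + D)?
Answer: 1/9337 ≈ 0.00010710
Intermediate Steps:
t(D, C) = (C + D)² (t(D, C) = (C + D)*(C + D) = (C + D)²)
1/(8896 + t(3², -30)) = 1/(8896 + (-30 + 3²)²) = 1/(8896 + (-30 + 9)²) = 1/(8896 + (-21)²) = 1/(8896 + 441) = 1/9337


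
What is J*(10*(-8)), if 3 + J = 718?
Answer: -57200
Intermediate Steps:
J = 715 (J = -3 + 718 = 715)
J*(10*(-8)) = 715*(10*(-8)) = 715*(-80) = -57200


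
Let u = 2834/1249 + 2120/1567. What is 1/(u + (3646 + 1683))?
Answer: 1957183/10436916965 ≈ 0.00018753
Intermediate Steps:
u = 7088758/1957183 (u = 2834*(1/1249) + 2120*(1/1567) = 2834/1249 + 2120/1567 = 7088758/1957183 ≈ 3.6219)
1/(u + (3646 + 1683)) = 1/(7088758/1957183 + (3646 + 1683)) = 1/(7088758/1957183 + 5329) = 1/(10436916965/1957183) = 1957183/10436916965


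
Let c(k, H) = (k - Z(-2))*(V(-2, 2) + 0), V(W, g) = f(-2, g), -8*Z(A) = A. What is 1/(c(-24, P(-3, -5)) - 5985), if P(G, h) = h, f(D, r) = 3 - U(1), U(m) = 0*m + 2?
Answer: -4/24037 ≈ -0.00016641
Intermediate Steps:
U(m) = 2 (U(m) = 0 + 2 = 2)
Z(A) = -A/8
f(D, r) = 1 (f(D, r) = 3 - 1*2 = 3 - 2 = 1)
V(W, g) = 1
c(k, H) = -1/4 + k (c(k, H) = (k - (-1)*(-2)/8)*(1 + 0) = (k - 1*1/4)*1 = (k - 1/4)*1 = (-1/4 + k)*1 = -1/4 + k)
1/(c(-24, P(-3, -5)) - 5985) = 1/((-1/4 - 24) - 5985) = 1/(-97/4 - 5985) = 1/(-24037/4) = -4/24037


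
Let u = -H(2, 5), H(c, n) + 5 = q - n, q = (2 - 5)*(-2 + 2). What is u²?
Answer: 100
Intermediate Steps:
q = 0 (q = -3*0 = 0)
H(c, n) = -5 - n (H(c, n) = -5 + (0 - n) = -5 - n)
u = 10 (u = -(-5 - 1*5) = -(-5 - 5) = -1*(-10) = 10)
u² = 10² = 100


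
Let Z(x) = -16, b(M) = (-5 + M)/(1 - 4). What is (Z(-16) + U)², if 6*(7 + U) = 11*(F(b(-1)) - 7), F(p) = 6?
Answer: 22201/36 ≈ 616.69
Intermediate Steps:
b(M) = 5/3 - M/3 (b(M) = (-5 + M)/(-3) = (-5 + M)*(-⅓) = 5/3 - M/3)
U = -53/6 (U = -7 + (11*(6 - 7))/6 = -7 + (11*(-1))/6 = -7 + (⅙)*(-11) = -7 - 11/6 = -53/6 ≈ -8.8333)
(Z(-16) + U)² = (-16 - 53/6)² = (-149/6)² = 22201/36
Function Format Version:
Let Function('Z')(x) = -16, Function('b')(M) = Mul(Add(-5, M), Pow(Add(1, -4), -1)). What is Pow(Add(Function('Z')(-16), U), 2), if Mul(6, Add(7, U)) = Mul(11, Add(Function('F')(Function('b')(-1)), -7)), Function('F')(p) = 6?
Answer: Rational(22201, 36) ≈ 616.69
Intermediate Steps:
Function('b')(M) = Add(Rational(5, 3), Mul(Rational(-1, 3), M)) (Function('b')(M) = Mul(Add(-5, M), Pow(-3, -1)) = Mul(Add(-5, M), Rational(-1, 3)) = Add(Rational(5, 3), Mul(Rational(-1, 3), M)))
U = Rational(-53, 6) (U = Add(-7, Mul(Rational(1, 6), Mul(11, Add(6, -7)))) = Add(-7, Mul(Rational(1, 6), Mul(11, -1))) = Add(-7, Mul(Rational(1, 6), -11)) = Add(-7, Rational(-11, 6)) = Rational(-53, 6) ≈ -8.8333)
Pow(Add(Function('Z')(-16), U), 2) = Pow(Add(-16, Rational(-53, 6)), 2) = Pow(Rational(-149, 6), 2) = Rational(22201, 36)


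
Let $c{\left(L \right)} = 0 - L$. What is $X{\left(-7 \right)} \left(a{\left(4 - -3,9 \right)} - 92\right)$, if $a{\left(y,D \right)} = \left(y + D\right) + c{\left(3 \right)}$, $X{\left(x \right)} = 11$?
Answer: $-869$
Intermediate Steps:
$c{\left(L \right)} = - L$
$a{\left(y,D \right)} = -3 + D + y$ ($a{\left(y,D \right)} = \left(y + D\right) - 3 = \left(D + y\right) - 3 = -3 + D + y$)
$X{\left(-7 \right)} \left(a{\left(4 - -3,9 \right)} - 92\right) = 11 \left(\left(-3 + 9 + \left(4 - -3\right)\right) - 92\right) = 11 \left(\left(-3 + 9 + \left(4 + 3\right)\right) - 92\right) = 11 \left(\left(-3 + 9 + 7\right) - 92\right) = 11 \left(13 - 92\right) = 11 \left(-79\right) = -869$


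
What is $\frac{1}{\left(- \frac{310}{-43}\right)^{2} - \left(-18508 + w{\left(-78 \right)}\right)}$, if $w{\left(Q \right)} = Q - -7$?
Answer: $\frac{1849}{34448671} \approx 5.3674 \cdot 10^{-5}$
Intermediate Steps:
$w{\left(Q \right)} = 7 + Q$ ($w{\left(Q \right)} = Q + 7 = 7 + Q$)
$\frac{1}{\left(- \frac{310}{-43}\right)^{2} - \left(-18508 + w{\left(-78 \right)}\right)} = \frac{1}{\left(- \frac{310}{-43}\right)^{2} + \left(\left(23906 - 5398\right) - \left(7 - 78\right)\right)} = \frac{1}{\left(\left(-310\right) \left(- \frac{1}{43}\right)\right)^{2} + \left(\left(23906 - 5398\right) - -71\right)} = \frac{1}{\left(\frac{310}{43}\right)^{2} + \left(18508 + 71\right)} = \frac{1}{\frac{96100}{1849} + 18579} = \frac{1}{\frac{34448671}{1849}} = \frac{1849}{34448671}$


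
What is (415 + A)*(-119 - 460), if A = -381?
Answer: -19686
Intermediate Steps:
(415 + A)*(-119 - 460) = (415 - 381)*(-119 - 460) = 34*(-579) = -19686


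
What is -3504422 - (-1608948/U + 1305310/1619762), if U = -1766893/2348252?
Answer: -8074639493229461617/1430973069733 ≈ -5.6428e+6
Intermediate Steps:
U = -1766893/2348252 (U = -1766893*1/2348252 = -1766893/2348252 ≈ -0.75243)
-3504422 - (-1608948/U + 1305310/1619762) = -3504422 - (-1608948/(-1766893/2348252) + 1305310/1619762) = -3504422 - (-1608948*(-2348252/1766893) + 1305310*(1/1619762)) = -3504422 - (3778215358896/1766893 + 652655/809881) = -3504422 - 1*3059905986249602291/1430973069733 = -3504422 - 3059905986249602291/1430973069733 = -8074639493229461617/1430973069733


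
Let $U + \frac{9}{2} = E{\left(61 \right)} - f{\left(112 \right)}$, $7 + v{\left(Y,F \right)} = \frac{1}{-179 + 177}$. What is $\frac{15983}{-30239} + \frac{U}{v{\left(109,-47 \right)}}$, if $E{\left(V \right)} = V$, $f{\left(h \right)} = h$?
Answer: $\frac{94448}{13745} \approx 6.8714$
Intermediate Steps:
$v{\left(Y,F \right)} = - \frac{15}{2}$ ($v{\left(Y,F \right)} = -7 + \frac{1}{-179 + 177} = -7 + \frac{1}{-2} = -7 - \frac{1}{2} = - \frac{15}{2}$)
$U = - \frac{111}{2}$ ($U = - \frac{9}{2} + \left(61 - 112\right) = - \frac{9}{2} - 51 = - \frac{111}{2} \approx -55.5$)
$\frac{15983}{-30239} + \frac{U}{v{\left(109,-47 \right)}} = \frac{15983}{-30239} - \frac{111}{2 \left(- \frac{15}{2}\right)} = 15983 \left(- \frac{1}{30239}\right) - - \frac{37}{5} = - \frac{1453}{2749} + \frac{37}{5} = \frac{94448}{13745}$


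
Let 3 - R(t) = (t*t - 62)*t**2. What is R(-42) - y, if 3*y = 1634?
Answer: -9008609/3 ≈ -3.0029e+6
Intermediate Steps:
y = 1634/3 (y = (1/3)*1634 = 1634/3 ≈ 544.67)
R(t) = 3 - t**2*(-62 + t**2) (R(t) = 3 - (t*t - 62)*t**2 = 3 - (t**2 - 62)*t**2 = 3 - (-62 + t**2)*t**2 = 3 - t**2*(-62 + t**2))
R(-42) - y = (3 - 1*(-42)**4 + 62*(-42)**2) - 1*1634/3 = (3 - 1*3111696 + 62*1764) - 1634/3 = (3 - 3111696 + 109368) - 1634/3 = -3002325 - 1634/3 = -9008609/3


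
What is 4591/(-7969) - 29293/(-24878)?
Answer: 119221019/198252782 ≈ 0.60136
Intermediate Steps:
4591/(-7969) - 29293/(-24878) = 4591*(-1/7969) - 29293*(-1/24878) = -4591/7969 + 29293/24878 = 119221019/198252782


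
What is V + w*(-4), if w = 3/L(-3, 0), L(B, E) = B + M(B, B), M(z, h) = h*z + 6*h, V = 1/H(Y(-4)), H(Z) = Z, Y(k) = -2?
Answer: 1/2 ≈ 0.50000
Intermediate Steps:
V = -1/2 (V = 1/(-2) = -1/2 ≈ -0.50000)
M(z, h) = 6*h + h*z
L(B, E) = B + B*(6 + B)
w = -1/4 (w = 3/((-3*(7 - 3))) = 3/((-3*4)) = 3/(-12) = 3*(-1/12) = -1/4 ≈ -0.25000)
V + w*(-4) = -1/2 - 1/4*(-4) = -1/2 + 1 = 1/2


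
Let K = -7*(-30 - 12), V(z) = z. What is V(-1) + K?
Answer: 293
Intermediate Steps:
K = 294 (K = -7*(-42) = 294)
V(-1) + K = -1 + 294 = 293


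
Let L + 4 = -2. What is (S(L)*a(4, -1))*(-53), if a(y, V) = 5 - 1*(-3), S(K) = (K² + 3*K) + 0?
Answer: -7632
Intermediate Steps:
L = -6 (L = -4 - 2 = -6)
S(K) = K² + 3*K
a(y, V) = 8 (a(y, V) = 5 + 3 = 8)
(S(L)*a(4, -1))*(-53) = (-6*(3 - 6)*8)*(-53) = (-6*(-3)*8)*(-53) = (18*8)*(-53) = 144*(-53) = -7632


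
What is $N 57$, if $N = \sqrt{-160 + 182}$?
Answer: $57 \sqrt{22} \approx 267.35$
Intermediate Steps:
$N = \sqrt{22} \approx 4.6904$
$N 57 = \sqrt{22} \cdot 57 = 57 \sqrt{22}$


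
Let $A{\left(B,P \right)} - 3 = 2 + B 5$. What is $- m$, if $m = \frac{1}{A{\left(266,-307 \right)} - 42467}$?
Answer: $\frac{1}{41132} \approx 2.4312 \cdot 10^{-5}$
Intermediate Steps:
$A{\left(B,P \right)} = 5 + 5 B$ ($A{\left(B,P \right)} = 3 + \left(2 + B 5\right) = 3 + \left(2 + 5 B\right) = 5 + 5 B$)
$m = - \frac{1}{41132}$ ($m = \frac{1}{\left(5 + 5 \cdot 266\right) - 42467} = \frac{1}{\left(5 + 1330\right) - 42467} = \frac{1}{1335 - 42467} = \frac{1}{-41132} = - \frac{1}{41132} \approx -2.4312 \cdot 10^{-5}$)
$- m = \left(-1\right) \left(- \frac{1}{41132}\right) = \frac{1}{41132}$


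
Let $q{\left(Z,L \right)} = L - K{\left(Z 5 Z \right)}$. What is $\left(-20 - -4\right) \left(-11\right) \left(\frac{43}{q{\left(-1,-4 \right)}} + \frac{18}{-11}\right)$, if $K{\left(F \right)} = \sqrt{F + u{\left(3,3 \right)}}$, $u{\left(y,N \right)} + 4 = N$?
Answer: $- \frac{4648}{3} \approx -1549.3$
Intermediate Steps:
$u{\left(y,N \right)} = -4 + N$
$K{\left(F \right)} = \sqrt{-1 + F}$ ($K{\left(F \right)} = \sqrt{F + \left(-4 + 3\right)} = \sqrt{F - 1} = \sqrt{-1 + F}$)
$q{\left(Z,L \right)} = L - \sqrt{-1 + 5 Z^{2}}$ ($q{\left(Z,L \right)} = L - \sqrt{-1 + Z 5 Z} = L - \sqrt{-1 + 5 Z Z} = L - \sqrt{-1 + 5 Z^{2}}$)
$\left(-20 - -4\right) \left(-11\right) \left(\frac{43}{q{\left(-1,-4 \right)}} + \frac{18}{-11}\right) = \left(-20 - -4\right) \left(-11\right) \left(\frac{43}{-4 - \sqrt{-1 + 5 \left(-1\right)^{2}}} + \frac{18}{-11}\right) = \left(-20 + 4\right) \left(-11\right) \left(\frac{43}{-4 - \sqrt{-1 + 5 \cdot 1}} + 18 \left(- \frac{1}{11}\right)\right) = \left(-16\right) \left(-11\right) \left(\frac{43}{-4 - \sqrt{-1 + 5}} - \frac{18}{11}\right) = 176 \left(\frac{43}{-4 - \sqrt{4}} - \frac{18}{11}\right) = 176 \left(\frac{43}{-4 - 2} - \frac{18}{11}\right) = 176 \left(\frac{43}{-6} - \frac{18}{11}\right) = 176 \left(43 \left(- \frac{1}{6}\right) - \frac{18}{11}\right) = 176 \left(- \frac{43}{6} - \frac{18}{11}\right) = 176 \left(- \frac{581}{66}\right) = - \frac{4648}{3}$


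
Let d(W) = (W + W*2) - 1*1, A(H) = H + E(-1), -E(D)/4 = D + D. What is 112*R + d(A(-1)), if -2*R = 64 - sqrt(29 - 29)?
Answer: -3564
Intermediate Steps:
E(D) = -8*D (E(D) = -4*(D + D) = -8*D)
A(H) = 8 + H (A(H) = H - 8*(-1) = H + 8 = 8 + H)
d(W) = -1 + 3*W (d(W) = (W + 2*W) - 1 = 3*W - 1 = -1 + 3*W)
R = -32 (R = -(64 - sqrt(29 - 29))/2 = -(64 - sqrt(0))/2 = -(64 - 1*0)/2 = -(64 + 0)/2 = -1/2*64 = -32)
112*R + d(A(-1)) = 112*(-32) + (-1 + 3*(8 - 1)) = -3584 + (-1 + 3*7) = -3584 + (-1 + 21) = -3584 + 20 = -3564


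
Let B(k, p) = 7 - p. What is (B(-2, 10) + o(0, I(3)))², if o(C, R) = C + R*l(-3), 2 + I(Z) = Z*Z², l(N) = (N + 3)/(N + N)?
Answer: 9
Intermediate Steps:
l(N) = (3 + N)/(2*N) (l(N) = (3 + N)/((2*N)) = (3 + N)*(1/(2*N)) = (3 + N)/(2*N))
I(Z) = -2 + Z³ (I(Z) = -2 + Z*Z² = -2 + Z³)
o(C, R) = C (o(C, R) = C + R*((½)*(3 - 3)/(-3)) = C + R*((½)*(-⅓)*0) = C + R*0 = C + 0 = C)
(B(-2, 10) + o(0, I(3)))² = ((7 - 1*10) + 0)² = ((7 - 10) + 0)² = (-3 + 0)² = (-3)² = 9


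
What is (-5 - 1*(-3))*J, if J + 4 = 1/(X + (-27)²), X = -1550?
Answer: 6570/821 ≈ 8.0024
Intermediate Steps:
J = -3285/821 (J = -4 + 1/(-1550 + (-27)²) = -4 + 1/(-1550 + 729) = -4 + 1/(-821) = -4 - 1/821 = -3285/821 ≈ -4.0012)
(-5 - 1*(-3))*J = (-5 - 1*(-3))*(-3285/821) = (-5 + 3)*(-3285/821) = -2*(-3285/821) = 6570/821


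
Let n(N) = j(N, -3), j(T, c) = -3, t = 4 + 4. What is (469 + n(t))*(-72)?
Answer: -33552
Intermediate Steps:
t = 8
n(N) = -3
(469 + n(t))*(-72) = (469 - 3)*(-72) = 466*(-72) = -33552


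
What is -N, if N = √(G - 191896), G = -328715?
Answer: -I*√520611 ≈ -721.53*I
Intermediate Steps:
N = I*√520611 (N = √(-328715 - 191896) = √(-520611) = I*√520611 ≈ 721.53*I)
-N = -I*√520611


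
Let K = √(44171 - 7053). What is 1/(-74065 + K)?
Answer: -74065/5485587107 - √37118/5485587107 ≈ -1.3537e-5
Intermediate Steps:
K = √37118 ≈ 192.66
1/(-74065 + K) = 1/(-74065 + √37118)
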